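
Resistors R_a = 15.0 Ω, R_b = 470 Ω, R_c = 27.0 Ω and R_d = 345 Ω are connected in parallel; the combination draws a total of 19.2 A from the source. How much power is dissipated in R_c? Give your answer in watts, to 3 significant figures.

Parallel branches share V, not I — compute V via R_eq, then use V²/R for the target branch.
1/R_eq = 1/15.0 + 1/470 + 1/27.0 + 1/345 ⇒ R_eq = 9.197 Ω
V = I_total × R_eq = 19.20 × 9.197 = 176.6 V
P_R_c = V² / R_c = (176.6)² / 27.0 = 1155 W

1150 W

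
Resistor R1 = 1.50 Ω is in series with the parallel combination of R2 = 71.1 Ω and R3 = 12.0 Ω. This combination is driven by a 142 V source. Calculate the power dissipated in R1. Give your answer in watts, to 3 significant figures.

Reduce the parallel pair to R_p first; the network is then a simple series string.
R_p = (71.1×12.0)/(71.1+12.0) = 10.27 Ω
R_total = 1.50 + 10.27 = 11.77 Ω
I = V / R_total = 142 / 11.77 = 12.07 A
The full supply current passes through R1: P = I²R.
P_R1 = (12.07)² × 1.50 = 218.4 W

218 W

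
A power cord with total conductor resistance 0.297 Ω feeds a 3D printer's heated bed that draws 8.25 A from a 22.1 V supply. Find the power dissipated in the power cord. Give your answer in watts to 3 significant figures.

20.2 W

Only the current and the line resistance are needed for the I²R loss.
The power cord carries the full 8.25 A.
P_line = I² R_line = (8.250)² × 0.297 = 20.21 W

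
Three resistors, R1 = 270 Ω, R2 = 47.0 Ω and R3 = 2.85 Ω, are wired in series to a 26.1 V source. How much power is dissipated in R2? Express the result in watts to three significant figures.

Series elements share the same current, so find I first, then use P = I²R.
R_total = 270 + 47.0 + 2.85 = 319.9 Ω
I = V / R_total = 26.1 / 319.9 = 0.08160 A
P_R2 = I² × R2 = (0.08160)² × 47.0 = 0.3130 W

0.313 W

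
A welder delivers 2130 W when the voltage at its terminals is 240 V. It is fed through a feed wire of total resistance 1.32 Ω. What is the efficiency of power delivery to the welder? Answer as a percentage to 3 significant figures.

I = P / V = 2130 / 240 = 8.875 A through the feed wire.
P_line = I² R_line = (8.875)² × 1.32 = 104.0 W
P_source = P_load + P_line = 2130 + 104.0 = 2234 W
η = P_load / P_source = 2130 / 2234 = 0.9535

95.3 %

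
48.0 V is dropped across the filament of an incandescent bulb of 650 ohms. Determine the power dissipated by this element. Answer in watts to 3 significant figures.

3.54 W

With V across and R both known, P = V²/R gives the dissipation directly.
P = (48.0 V)² / 650 Ω = 3.545 W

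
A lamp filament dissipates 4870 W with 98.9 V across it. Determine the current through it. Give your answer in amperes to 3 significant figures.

49.2 A

Rearranging the power relation for the two known quantities gives I = P / V.
I = 4870 / 98.9 = 49.24 A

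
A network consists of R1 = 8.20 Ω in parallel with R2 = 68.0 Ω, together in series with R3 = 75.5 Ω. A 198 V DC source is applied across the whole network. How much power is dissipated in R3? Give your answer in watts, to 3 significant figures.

First find R_p for the parallel pair, then treat R_p + R3 as a series loop.
R_p = (8.20×68.0)/(8.20+68.0) = 7.318 Ω
R_total = R_p + 75.5 = 7.318 + 75.5 = 82.82 Ω
I = V / R_total = 198 / 82.82 = 2.391 A
R3 is the series element, so its power is I²R.
P_R3 = (2.391)² × 75.5 = 431.6 W

432 W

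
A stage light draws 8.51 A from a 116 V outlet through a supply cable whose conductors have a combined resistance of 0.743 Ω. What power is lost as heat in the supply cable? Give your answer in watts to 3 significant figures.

53.8 W

Only the current and the line resistance are needed for the I²R loss.
The supply cable carries the full 8.51 A.
P_line = I² R_line = (8.510)² × 0.743 = 53.81 W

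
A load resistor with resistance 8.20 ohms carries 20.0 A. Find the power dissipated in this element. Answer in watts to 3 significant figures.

Current and resistance are given, so P = I²R is the direct form.
P = (20.00 A)² × 8.20 Ω = 3280 W

3280 W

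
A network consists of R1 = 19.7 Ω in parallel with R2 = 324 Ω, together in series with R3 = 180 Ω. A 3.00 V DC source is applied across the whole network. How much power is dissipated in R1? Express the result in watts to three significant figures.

Reduce the parallel combination to a single R_p; the circuit then becomes R_p in series with the remaining resistor.
R_p = (19.7×324)/(19.7+324) = 18.57 Ω
R_total = R_p + 180 = 18.57 + 180 = 198.6 Ω
I = V / R_total = 3.00 / 198.6 = 0.01511 A
Voltage across the parallel pair: V_p = I × R_p = 0.01511 × 18.57 = 0.2806 V
R1 has V_p across it, so P = V_p²/R1.
P_R1 = (0.2806)² / 19.7 = 0.003996 W

0.00400 W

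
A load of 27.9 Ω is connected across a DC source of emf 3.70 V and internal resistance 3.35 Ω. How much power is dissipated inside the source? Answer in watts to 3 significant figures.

r is in series with the load, so it carries the full circuit current — the loss in it is I²r.
I = ε / (r + R) = 3.70 / (3.35 + 27.9) = 0.1184 A
P_int = I² r = (0.1184)² × 3.35 = 0.04696 W

0.0470 W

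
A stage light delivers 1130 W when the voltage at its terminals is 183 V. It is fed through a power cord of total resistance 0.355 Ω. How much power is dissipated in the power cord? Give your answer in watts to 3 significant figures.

13.5 W

Only the current and the line resistance are needed for the I²R loss.
I = P / V = 1130 / 183 = 6.175 A through the power cord.
P_line = I² R_line = (6.175)² × 0.355 = 13.54 W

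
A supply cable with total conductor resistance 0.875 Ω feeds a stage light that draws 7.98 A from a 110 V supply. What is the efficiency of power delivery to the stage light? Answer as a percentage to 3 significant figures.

93.7 %

The supply cable carries the full 7.98 A.
P_line = I² R_line = (7.980)² × 0.875 = 55.72 W
P_source = V I = 110 × 7.980 = 877.8 W; P_load = 822.1 W
η = P_load / P_source = 822.1 / 877.8 = 0.9365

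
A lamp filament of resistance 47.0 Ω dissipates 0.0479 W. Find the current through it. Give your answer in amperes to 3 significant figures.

0.0319 A

Rearranging the power relation for the two known quantities gives I = √(P / R).
I = √(0.0479 / 47.0) = 0.03192 A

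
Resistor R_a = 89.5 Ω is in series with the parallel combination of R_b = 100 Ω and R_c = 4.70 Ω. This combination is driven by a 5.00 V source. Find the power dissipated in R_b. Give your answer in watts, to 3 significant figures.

Reduce the parallel pair to R_p first; the network is then a simple series string.
R_p = (100×4.70)/(100+4.70) = 4.489 Ω
R_total = 89.5 + 4.489 = 93.99 Ω
I = V / R_total = 5.00 / 93.99 = 0.05320 A
Voltage across the parallel pair: V_p = I × R_p = 0.05320 × 4.489 = 0.2388 V
R_b is across V_p, so use P = V²/R for that branch.
P_R_b = (0.2388)² / 100 = 0.0005703 W

0.000570 W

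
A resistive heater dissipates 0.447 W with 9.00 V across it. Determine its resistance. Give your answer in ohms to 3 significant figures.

Inverting the appropriate power form: R = V² / P.
R = (9.00)² / 0.447 = 181.2 Ω

181 Ω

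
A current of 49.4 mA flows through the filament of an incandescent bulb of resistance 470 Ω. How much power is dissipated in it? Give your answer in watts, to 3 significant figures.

With I and R stated, P = I²R applies in one step.
P = (0.04940 A)² × 470 Ω = 1.147 W

1.15 W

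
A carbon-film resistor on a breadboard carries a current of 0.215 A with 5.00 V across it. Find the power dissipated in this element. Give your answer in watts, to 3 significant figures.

1.07 W

Both the voltage across and the current through the element are known, so P = V I applies directly.
P = 5.00 V × 0.2150 A = 1.075 W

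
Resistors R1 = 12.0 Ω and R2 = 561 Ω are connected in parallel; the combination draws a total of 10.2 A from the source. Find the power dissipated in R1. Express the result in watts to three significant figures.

1200 W

The branches share the same voltage, but only the total current is given — find V from the equivalent resistance first.
1/R_eq = 1/12.0 + 1/561 ⇒ R_eq = 11.75 Ω
V = I_total × R_eq = 10.20 × 11.75 = 119.8 V
P_R1 = V² / R1 = (119.8)² / 12.0 = 1197 W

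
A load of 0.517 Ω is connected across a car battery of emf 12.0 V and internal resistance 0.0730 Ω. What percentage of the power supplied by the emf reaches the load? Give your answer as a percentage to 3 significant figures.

87.6 %

η = P_load/(P_load+P_int) = I²R/(I²R+I²r) = R/(R+r) — the I² cancels for series elements.
η = R / (R + r) = 0.517 / (0.517 + 0.0730) = 0.8763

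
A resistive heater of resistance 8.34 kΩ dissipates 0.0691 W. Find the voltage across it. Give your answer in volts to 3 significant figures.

The two known quantities fix the third via V = √(P R).
V = √(0.0691 × 8340) = 24.01 V

24.0 V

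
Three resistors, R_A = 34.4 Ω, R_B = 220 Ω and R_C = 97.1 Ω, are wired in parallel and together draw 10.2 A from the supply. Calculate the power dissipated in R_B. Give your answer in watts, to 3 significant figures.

We need the common branch voltage; get it from I_total × R_eq, then P = V²/R for the branch.
1/R_eq = 1/34.4 + 1/220 + 1/97.1 ⇒ R_eq = 22.77 Ω
V = I_total × R_eq = 10.20 × 22.77 = 232.3 V
P_R_B = V² / R_B = (232.3)² / 220 = 245.2 W

245 W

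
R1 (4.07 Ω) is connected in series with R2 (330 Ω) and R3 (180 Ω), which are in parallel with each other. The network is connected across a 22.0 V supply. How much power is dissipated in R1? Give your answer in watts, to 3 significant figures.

0.136 W

Replace R2 and R3 with their parallel equivalent so the circuit becomes R1 in series with R_p.
R_p = (330×180)/(330+180) = 116.5 Ω
R_total = 4.07 + 116.5 = 120.5 Ω
I = V / R_total = 22.0 / 120.5 = 0.1825 A
The full supply current passes through R1: P = I²R.
P_R1 = (0.1825)² × 4.07 = 0.1356 W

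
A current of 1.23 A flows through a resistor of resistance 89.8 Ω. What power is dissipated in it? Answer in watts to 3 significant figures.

With I and R stated, P = I²R applies in one step.
P = (1.230 A)² × 89.8 Ω = 135.9 W

136 W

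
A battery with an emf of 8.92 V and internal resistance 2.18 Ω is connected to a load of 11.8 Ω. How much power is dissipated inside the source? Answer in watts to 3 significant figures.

0.888 W

r is in series with the load, so it carries the full circuit current — the loss in it is I²r.
I = ε / (r + R) = 8.92 / (2.18 + 11.8) = 0.6381 A
P_int = I² r = (0.6381)² × 2.18 = 0.8875 W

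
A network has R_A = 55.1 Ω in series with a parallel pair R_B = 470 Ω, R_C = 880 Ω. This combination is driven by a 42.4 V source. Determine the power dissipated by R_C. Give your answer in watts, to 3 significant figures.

1.47 W

First combine the parallel branches into one equivalent R_p, then R_A + R_p is a series pair.
R_p = (470×880)/(470+880) = 306.4 Ω
R_total = 55.1 + 306.4 = 361.5 Ω
I = V / R_total = 42.4 / 361.5 = 0.1173 A
Voltage across the parallel pair: V_p = I × R_p = 0.1173 × 306.4 = 35.94 V
With V_p across R_C, its power is V_p²/R_C.
P_R_C = (35.94)² / 880 = 1.468 W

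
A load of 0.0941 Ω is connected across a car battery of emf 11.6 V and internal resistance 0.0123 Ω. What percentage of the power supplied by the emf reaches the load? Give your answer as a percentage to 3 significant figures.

Efficiency is P_load / P_total. With a series r and R sharing the same I, P = I²R for each, so η = R/(R+r).
η = R / (R + r) = 0.0941 / (0.0941 + 0.0123) = 0.8844

88.4 %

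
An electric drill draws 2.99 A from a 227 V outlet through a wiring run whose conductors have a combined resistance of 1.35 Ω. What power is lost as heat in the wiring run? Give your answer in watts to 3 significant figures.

12.1 W

The wiring run and load are in series, so the same current flows in both; the loss is I²R_line.
The wiring run carries the full 2.99 A.
P_line = I² R_line = (2.990)² × 1.35 = 12.07 W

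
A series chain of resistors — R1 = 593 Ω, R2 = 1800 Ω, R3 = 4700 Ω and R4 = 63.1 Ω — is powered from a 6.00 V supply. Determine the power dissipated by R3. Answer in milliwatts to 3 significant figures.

Series elements share the same current, so find I first, then use P = I²R.
R_total = 593 + 1800 + 4700 + 63.1 = 7156 Ω
I = V / R_total = 6.00 / 7156 = 0.0008384 A
P_R3 = I² × R3 = (0.0008384)² × 4700 = 0.003304 W

3.30 mW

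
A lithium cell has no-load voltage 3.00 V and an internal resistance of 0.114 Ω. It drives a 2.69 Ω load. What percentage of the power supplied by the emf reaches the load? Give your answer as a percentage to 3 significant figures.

95.9 %

η = P_load/(P_load+P_int) = I²R/(I²R+I²r) = R/(R+r) — the I² cancels for series elements.
η = R / (R + r) = 2.69 / (2.69 + 0.114) = 0.9593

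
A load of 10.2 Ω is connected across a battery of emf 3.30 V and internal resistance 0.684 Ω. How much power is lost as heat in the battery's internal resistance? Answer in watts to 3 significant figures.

0.0629 W

Internal loss is I²r, with I set by the total series resistance r+R.
I = ε / (r + R) = 3.30 / (0.684 + 10.2) = 0.3032 A
P_int = I² r = (0.3032)² × 0.684 = 0.06288 W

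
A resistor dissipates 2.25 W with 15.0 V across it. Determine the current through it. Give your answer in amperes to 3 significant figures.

0.150 A

From P = V I = I²R = V²/R, with the two given quantities we get I = P / V.
I = 2.25 / 15.0 = 0.1500 A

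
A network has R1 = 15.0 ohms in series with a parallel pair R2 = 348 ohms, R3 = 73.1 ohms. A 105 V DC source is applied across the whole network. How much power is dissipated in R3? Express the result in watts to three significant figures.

Collapse R2‖R3 to a single equivalent, reducing the network to two series elements.
R_p = (348×73.1)/(348+73.1) = 60.41 Ω
R_total = 15.0 + 60.41 = 75.41 Ω
I = V / R_total = 105 / 75.41 = 1.392 A
Voltage across the parallel pair: V_p = I × R_p = 1.392 × 60.41 = 84.11 V
R3 sees V_p directly, so P = V_p² / R3.
P_R3 = (84.11)² / 73.1 = 96.79 W

96.8 W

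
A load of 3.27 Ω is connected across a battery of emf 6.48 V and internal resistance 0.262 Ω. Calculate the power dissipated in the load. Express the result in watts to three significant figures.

11.0 W

Find the circuit current first, then P = I²R for the load (series elements share I).
I = ε / (r + R) = 6.48 / (0.262 + 3.27) = 1.835 A
P_load = I² R = (1.835)² × 3.27 = 11.01 W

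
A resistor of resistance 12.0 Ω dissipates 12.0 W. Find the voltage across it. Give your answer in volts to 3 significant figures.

12.0 V

From P = V I = I²R = V²/R, with the two given quantities we get V = √(P R).
V = √(12.0 × 12.0) = 12.00 V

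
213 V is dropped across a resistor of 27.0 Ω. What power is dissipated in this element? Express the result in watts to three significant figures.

With V across and R both known, P = V²/R gives the dissipation directly.
P = (213 V)² / 27.0 Ω = 1680 W

1680 W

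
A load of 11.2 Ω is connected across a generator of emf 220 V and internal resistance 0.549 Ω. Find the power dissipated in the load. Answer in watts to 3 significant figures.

3930 W

Find the circuit current first, then P = I²R for the load (series elements share I).
I = ε / (r + R) = 220 / (0.549 + 11.2) = 18.72 A
P_load = I² R = (18.72)² × 11.2 = 3927 W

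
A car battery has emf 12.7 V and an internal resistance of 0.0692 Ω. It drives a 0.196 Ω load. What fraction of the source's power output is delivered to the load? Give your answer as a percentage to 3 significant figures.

Both r and R carry the same current, so the power split is just the resistance split: η = R/(R+r).
η = R / (R + r) = 0.196 / (0.196 + 0.0692) = 0.7391

73.9 %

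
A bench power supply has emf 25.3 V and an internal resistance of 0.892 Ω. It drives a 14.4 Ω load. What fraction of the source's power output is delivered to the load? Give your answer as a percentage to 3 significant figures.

The source delivers εI, of which I²R reaches the load and I²r is lost; since I is common, η = R/(R+r).
η = R / (R + r) = 14.4 / (14.4 + 0.892) = 0.9417

94.2 %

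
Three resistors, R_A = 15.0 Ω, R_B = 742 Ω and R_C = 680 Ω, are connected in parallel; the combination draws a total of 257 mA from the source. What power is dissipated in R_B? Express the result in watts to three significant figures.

Parallel branches share V, not I — compute V via R_eq, then use V²/R for the target branch.
1/R_eq = 1/15.0 + 1/742 + 1/680 ⇒ R_eq = 14.39 Ω
V = I_total × R_eq = 0.2570 × 14.39 = 3.699 V
P_R_B = V² / R_B = (3.699)² / 742 = 0.01844 W

0.0184 W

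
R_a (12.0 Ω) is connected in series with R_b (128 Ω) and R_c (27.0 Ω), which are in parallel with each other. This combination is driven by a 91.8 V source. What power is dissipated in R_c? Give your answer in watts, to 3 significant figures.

132 W

Replace R_b and R_c with their parallel equivalent so the circuit becomes R_a in series with R_p.
R_p = (128×27.0)/(128+27.0) = 22.30 Ω
R_total = 12.0 + 22.30 = 34.30 Ω
I = V / R_total = 91.8 / 34.30 = 2.677 A
Voltage across the parallel pair: V_p = I × R_p = 2.677 × 22.30 = 59.68 V
R_c sees V_p directly, so P = V_p² / R_c.
P_R_c = (59.68)² / 27.0 = 131.9 W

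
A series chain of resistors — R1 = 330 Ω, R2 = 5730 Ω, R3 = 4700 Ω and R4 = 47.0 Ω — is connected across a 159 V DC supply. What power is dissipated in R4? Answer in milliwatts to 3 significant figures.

The current is common to all series resistors; compute it, then apply P = I²R for the target.
R_total = 330 + 5730 + 4700 + 47.0 = 10810 Ω
I = V / R_total = 159 / 10810 = 0.01471 A
P_R4 = I² × R4 = (0.01471)² × 47.0 = 0.01017 W

10.2 mW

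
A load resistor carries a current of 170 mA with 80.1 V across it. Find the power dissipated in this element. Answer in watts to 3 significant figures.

13.6 W

Both the voltage across and the current through the element are known, so P = V I applies directly.
P = 80.1 V × 0.1700 A = 13.62 W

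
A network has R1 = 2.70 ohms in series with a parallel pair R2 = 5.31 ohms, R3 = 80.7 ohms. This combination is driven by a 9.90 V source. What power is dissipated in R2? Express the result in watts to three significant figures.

Reduce the parallel pair to R_p first; the network is then a simple series string.
R_p = (5.31×80.7)/(5.31+80.7) = 4.982 Ω
R_total = 2.70 + 4.982 = 7.682 Ω
I = V / R_total = 9.90 / 7.682 = 1.289 A
Voltage across the parallel pair: V_p = I × R_p = 1.289 × 4.982 = 6.421 V
R2 is across V_p, so use P = V²/R for that branch.
P_R2 = (6.421)² / 5.31 = 7.763 W

7.76 W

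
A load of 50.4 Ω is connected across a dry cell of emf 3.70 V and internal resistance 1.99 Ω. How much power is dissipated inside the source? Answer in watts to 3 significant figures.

0.00993 W

r is in series with the load, so it carries the full circuit current — the loss in it is I²r.
I = ε / (r + R) = 3.70 / (1.99 + 50.4) = 0.07062 A
P_int = I² r = (0.07062)² × 1.99 = 0.009926 W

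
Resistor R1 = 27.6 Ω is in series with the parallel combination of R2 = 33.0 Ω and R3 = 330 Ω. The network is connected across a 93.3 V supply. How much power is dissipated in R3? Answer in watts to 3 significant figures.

Replace R2 and R3 with their parallel equivalent so the circuit becomes R1 in series with R_p.
R_p = (33.0×330)/(33.0+330) = 30.00 Ω
R_total = 27.6 + 30.00 = 57.60 Ω
I = V / R_total = 93.3 / 57.60 = 1.620 A
Voltage across the parallel pair: V_p = I × R_p = 1.620 × 30.00 = 48.59 V
With V_p across R3, its power is V_p²/R3.
P_R3 = (48.59)² / 330 = 7.156 W

7.16 W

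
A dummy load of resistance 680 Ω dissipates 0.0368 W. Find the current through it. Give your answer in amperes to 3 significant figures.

Rearranging the power relation for the two known quantities gives I = √(P / R).
I = √(0.0368 / 680) = 0.007356 A

0.00736 A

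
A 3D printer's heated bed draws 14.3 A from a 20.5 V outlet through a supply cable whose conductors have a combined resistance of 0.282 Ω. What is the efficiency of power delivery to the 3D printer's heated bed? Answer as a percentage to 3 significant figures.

The supply cable carries the full 14.3 A.
P_line = I² R_line = (14.30)² × 0.282 = 57.67 W
P_source = V I = 20.5 × 14.30 = 293.2 W; P_load = 235.5 W
η = P_load / P_source = 235.5 / 293.2 = 0.8033

80.3 %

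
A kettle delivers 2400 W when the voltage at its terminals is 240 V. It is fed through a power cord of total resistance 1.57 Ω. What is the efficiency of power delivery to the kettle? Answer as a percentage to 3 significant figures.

I = P / V = 2400 / 240 = 10.00 A through the power cord.
P_line = I² R_line = (10.00)² × 1.57 = 157.0 W
P_source = P_load + P_line = 2400 + 157.0 = 2557 W
η = P_load / P_source = 2400 / 2557 = 0.9386

93.9 %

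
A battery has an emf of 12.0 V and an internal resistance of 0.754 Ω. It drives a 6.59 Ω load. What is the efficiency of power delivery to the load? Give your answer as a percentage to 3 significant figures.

89.7 %

The source delivers εI, of which I²R reaches the load and I²r is lost; since I is common, η = R/(R+r).
η = R / (R + r) = 6.59 / (6.59 + 0.754) = 0.8973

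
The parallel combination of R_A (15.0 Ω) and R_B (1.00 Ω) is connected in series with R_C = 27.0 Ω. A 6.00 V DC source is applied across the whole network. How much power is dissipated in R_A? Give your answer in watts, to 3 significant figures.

First find R_p for the parallel pair, then treat R_p + R_C as a series loop.
R_p = (15.0×1.00)/(15.0+1.00) = 0.9375 Ω
R_total = R_p + 27.0 = 0.9375 + 27.0 = 27.94 Ω
I = V / R_total = 6.00 / 27.94 = 0.2148 A
Voltage across the parallel pair: V_p = I × R_p = 0.2148 × 0.9375 = 0.2013 V
Use P = V²/R for R_A with V = V_p.
P_R_A = (0.2013)² / 15.0 = 0.002703 W

0.00270 W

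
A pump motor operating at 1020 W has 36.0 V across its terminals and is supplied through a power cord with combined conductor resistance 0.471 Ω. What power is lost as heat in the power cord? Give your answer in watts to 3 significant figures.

Only the current and the line resistance are needed for the I²R loss.
I = P / V = 1020 / 36.0 = 28.33 A through the power cord.
P_line = I² R_line = (28.33)² × 0.471 = 378.1 W

378 W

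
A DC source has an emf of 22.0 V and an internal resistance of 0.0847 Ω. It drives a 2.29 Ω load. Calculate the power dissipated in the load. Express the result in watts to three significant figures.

197 W

With r and R in series, I = ε/(r+R); the load dissipates I²R.
I = ε / (r + R) = 22.0 / (0.0847 + 2.29) = 9.264 A
P_load = I² R = (9.264)² × 2.29 = 196.5 W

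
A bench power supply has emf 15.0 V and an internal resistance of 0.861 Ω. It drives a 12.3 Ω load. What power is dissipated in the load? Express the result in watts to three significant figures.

Load and internal resistance form a series loop — compute the loop current, then the load power via I²R.
I = ε / (r + R) = 15.0 / (0.861 + 12.3) = 1.140 A
P_load = I² R = (1.140)² × 12.3 = 15.98 W

16.0 W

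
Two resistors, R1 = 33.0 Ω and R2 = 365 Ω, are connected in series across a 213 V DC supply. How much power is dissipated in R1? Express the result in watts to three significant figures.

Every series element carries the same I. Get I from the total resistance, then P = I² × R1.
R_total = 33.0 + 365 = 398.0 Ω
I = V / R_total = 213 / 398.0 = 0.5352 A
P_R1 = I² × R1 = (0.5352)² × 33.0 = 9.452 W

9.45 W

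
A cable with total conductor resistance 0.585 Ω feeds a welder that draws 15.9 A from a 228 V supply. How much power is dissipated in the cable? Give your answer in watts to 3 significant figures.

148 W

The cable is a series resistance carrying the load current; its dissipation is I²R_line.
The cable carries the full 15.9 A.
P_line = I² R_line = (15.90)² × 0.585 = 147.9 W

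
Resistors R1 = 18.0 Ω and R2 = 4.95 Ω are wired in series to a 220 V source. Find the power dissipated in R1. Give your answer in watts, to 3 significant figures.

1650 W

The current is common to all series resistors; compute it, then apply P = I²R for the target.
R_total = 18.0 + 4.95 = 22.95 Ω
I = V / R_total = 220 / 22.95 = 9.586 A
P_R1 = I² × R1 = (9.586)² × 18.0 = 1654 W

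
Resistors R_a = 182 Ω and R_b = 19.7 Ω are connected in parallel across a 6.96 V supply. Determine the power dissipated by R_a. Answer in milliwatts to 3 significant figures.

Every branch has 6.96 V across it, so for R_a the power is simply V²/R.
P_R_a = V² / R_a = (6.96)² / 182 Ω = 0.2662 W

266 mW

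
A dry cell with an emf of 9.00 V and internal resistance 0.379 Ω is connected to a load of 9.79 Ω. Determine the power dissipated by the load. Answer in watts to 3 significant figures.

7.67 W

Load and internal resistance form a series loop — compute the loop current, then the load power via I²R.
I = ε / (r + R) = 9.00 / (0.379 + 9.79) = 0.8850 A
P_load = I² R = (0.8850)² × 9.79 = 7.669 W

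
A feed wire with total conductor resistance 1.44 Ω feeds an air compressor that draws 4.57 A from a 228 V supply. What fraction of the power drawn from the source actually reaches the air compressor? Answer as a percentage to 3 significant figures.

97.1 %

The feed wire carries the full 4.57 A.
P_line = I² R_line = (4.570)² × 1.44 = 30.07 W
P_source = V I = 228 × 4.570 = 1042 W; P_load = 1012 W
η = P_load / P_source = 1012 / 1042 = 0.9711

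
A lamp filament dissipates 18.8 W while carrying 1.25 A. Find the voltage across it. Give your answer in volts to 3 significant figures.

The two known quantities fix the third via V = P / I.
V = 18.8 / 1.250 = 15.04 V

15.0 V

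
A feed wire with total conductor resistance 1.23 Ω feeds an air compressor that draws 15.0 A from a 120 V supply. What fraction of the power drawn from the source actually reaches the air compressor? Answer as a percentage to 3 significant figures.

84.6 %

The feed wire carries the full 15.0 A.
P_line = I² R_line = (15.00)² × 1.23 = 276.8 W
P_source = V I = 120 × 15.00 = 1800 W; P_load = 1523 W
η = P_load / P_source = 1523 / 1800 = 0.8462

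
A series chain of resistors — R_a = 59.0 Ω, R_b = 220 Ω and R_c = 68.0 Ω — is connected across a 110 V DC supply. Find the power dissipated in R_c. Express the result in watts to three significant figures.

6.83 W

Since the resistors are in series they all carry the loop current I = V/R_total; the power in any one is I²R.
R_total = 59.0 + 220 + 68.0 = 347.0 Ω
I = V / R_total = 110 / 347.0 = 0.3170 A
P_R_c = I² × R_c = (0.3170)² × 68.0 = 6.833 W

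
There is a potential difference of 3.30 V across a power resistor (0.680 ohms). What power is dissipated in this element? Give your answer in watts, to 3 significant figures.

V and R are stated; P = V²/R avoids computing the current.
P = (3.30 V)² / 0.680 Ω = 16.01 W

16.0 W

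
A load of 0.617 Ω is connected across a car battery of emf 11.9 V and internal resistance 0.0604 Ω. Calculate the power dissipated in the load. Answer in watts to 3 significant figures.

190 W

Find the circuit current first, then P = I²R for the load (series elements share I).
I = ε / (r + R) = 11.9 / (0.0604 + 0.617) = 17.57 A
P_load = I² R = (17.57)² × 0.617 = 190.4 W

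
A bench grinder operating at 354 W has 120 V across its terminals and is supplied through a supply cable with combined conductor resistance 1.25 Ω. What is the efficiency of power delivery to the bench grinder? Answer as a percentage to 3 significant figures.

I = P / V = 354 / 120 = 2.950 A through the supply cable.
P_line = I² R_line = (2.950)² × 1.25 = 10.88 W
P_source = P_load + P_line = 354.0 + 10.88 = 364.9 W
η = P_load / P_source = 354.0 / 364.9 = 0.9702

97.0 %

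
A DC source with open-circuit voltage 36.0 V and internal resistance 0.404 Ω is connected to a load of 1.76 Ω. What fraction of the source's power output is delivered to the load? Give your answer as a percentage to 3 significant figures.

81.3 %

Both r and R carry the same current, so the power split is just the resistance split: η = R/(R+r).
η = R / (R + r) = 1.76 / (1.76 + 0.404) = 0.8133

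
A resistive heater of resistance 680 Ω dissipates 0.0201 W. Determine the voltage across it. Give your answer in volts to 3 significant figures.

3.70 V

Inverting the appropriate power form: V = √(P R).
V = √(0.0201 × 680) = 3.697 V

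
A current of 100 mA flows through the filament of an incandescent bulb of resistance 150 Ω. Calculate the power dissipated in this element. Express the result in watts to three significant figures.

Knowing I and R, the power is just I²R — no need to find V first.
P = (0.1000 A)² × 150 Ω = 1.500 W

1.50 W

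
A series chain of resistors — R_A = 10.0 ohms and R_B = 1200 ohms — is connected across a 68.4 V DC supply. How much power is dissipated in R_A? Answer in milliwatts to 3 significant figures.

In a series string the same current flows through every resistor — find that current, then P = I²R for the one we want.
R_total = 10.0 + 1200 = 1210 Ω
I = V / R_total = 68.4 / 1210 = 0.05653 A
P_R_A = I² × R_A = (0.05653)² × 10.0 = 0.03196 W

32.0 mW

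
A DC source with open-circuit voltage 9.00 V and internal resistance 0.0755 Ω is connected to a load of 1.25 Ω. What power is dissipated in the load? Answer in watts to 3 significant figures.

57.6 W

Find the circuit current first, then P = I²R for the load (series elements share I).
I = ε / (r + R) = 9.00 / (0.0755 + 1.25) = 6.790 A
P_load = I² R = (6.790)² × 1.25 = 57.63 W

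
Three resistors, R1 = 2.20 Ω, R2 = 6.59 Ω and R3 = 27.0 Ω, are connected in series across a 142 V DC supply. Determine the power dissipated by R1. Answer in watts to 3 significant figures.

Series elements share the same current, so find I first, then use P = I²R.
R_total = 2.20 + 6.59 + 27.0 = 35.79 Ω
I = V / R_total = 142 / 35.79 = 3.968 A
P_R1 = I² × R1 = (3.968)² × 2.20 = 34.63 W

34.6 W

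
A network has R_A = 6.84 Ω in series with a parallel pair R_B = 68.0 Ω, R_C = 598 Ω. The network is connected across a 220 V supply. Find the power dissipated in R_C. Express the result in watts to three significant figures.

65.5 W

Reduce the parallel pair to R_p first; the network is then a simple series string.
R_p = (68.0×598)/(68.0+598) = 61.06 Ω
R_total = 6.84 + 61.06 = 67.90 Ω
I = V / R_total = 220 / 67.90 = 3.240 A
Voltage across the parallel pair: V_p = I × R_p = 3.240 × 61.06 = 197.8 V
With V_p across R_C, its power is V_p²/R_C.
P_R_C = (197.8)² / 598 = 65.45 W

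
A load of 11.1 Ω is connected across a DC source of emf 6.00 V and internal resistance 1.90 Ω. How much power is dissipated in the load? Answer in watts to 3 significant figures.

Load and internal resistance form a series loop — compute the loop current, then the load power via I²R.
I = ε / (r + R) = 6.00 / (1.90 + 11.1) = 0.4615 A
P_load = I² R = (0.4615)² × 11.1 = 2.364 W

2.36 W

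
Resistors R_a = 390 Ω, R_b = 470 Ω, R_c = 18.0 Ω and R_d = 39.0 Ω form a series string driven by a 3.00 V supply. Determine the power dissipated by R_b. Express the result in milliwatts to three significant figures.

Since the resistors are in series they all carry the loop current I = V/R_total; the power in any one is I²R.
R_total = 390 + 470 + 18.0 + 39.0 = 917.0 Ω
I = V / R_total = 3.00 / 917.0 = 0.003272 A
P_R_b = I² × R_b = (0.003272)² × 470 = 0.005030 W

5.03 mW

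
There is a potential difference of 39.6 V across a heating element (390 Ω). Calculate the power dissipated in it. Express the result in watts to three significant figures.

4.02 W

V and R are stated; P = V²/R avoids computing the current.
P = (39.6 V)² / 390 Ω = 4.021 W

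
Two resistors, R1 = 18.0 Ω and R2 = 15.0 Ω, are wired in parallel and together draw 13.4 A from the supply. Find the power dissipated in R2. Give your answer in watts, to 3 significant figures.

801 W

Parallel branches share V, not I — compute V via R_eq, then use V²/R for the target branch.
1/R_eq = 1/18.0 + 1/15.0 ⇒ R_eq = 8.182 Ω
V = I_total × R_eq = 13.40 × 8.182 = 109.6 V
P_R2 = V² / R2 = (109.6)² / 15.0 = 801.3 W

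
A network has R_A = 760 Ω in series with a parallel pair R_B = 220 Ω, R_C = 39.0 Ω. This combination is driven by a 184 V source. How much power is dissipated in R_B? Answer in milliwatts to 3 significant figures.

First combine the parallel branches into one equivalent R_p, then R_A + R_p is a series pair.
R_p = (220×39.0)/(220+39.0) = 33.13 Ω
R_total = 760 + 33.13 = 793.1 Ω
I = V / R_total = 184 / 793.1 = 0.2320 A
Voltage across the parallel pair: V_p = I × R_p = 0.2320 × 33.13 = 7.685 V
R_B is across V_p, so use P = V²/R for that branch.
P_R_B = (7.685)² / 220 = 0.2685 W

268 mW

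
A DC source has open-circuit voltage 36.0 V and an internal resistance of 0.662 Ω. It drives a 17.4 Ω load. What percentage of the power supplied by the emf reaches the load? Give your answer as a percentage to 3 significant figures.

The source delivers εI, of which I²R reaches the load and I²r is lost; since I is common, η = R/(R+r).
η = R / (R + r) = 17.4 / (17.4 + 0.662) = 0.9633

96.3 %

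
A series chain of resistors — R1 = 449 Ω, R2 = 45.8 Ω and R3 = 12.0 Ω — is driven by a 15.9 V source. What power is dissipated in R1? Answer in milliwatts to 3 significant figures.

442 mW

Since the resistors are in series they all carry the loop current I = V/R_total; the power in any one is I²R.
R_total = 449 + 45.8 + 12.0 = 506.8 Ω
I = V / R_total = 15.9 / 506.8 = 0.03137 A
P_R1 = I² × R1 = (0.03137)² × 449 = 0.4419 W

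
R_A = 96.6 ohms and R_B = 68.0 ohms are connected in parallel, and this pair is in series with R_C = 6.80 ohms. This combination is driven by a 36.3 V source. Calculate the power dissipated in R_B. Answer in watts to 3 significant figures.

14.1 W

First find R_p for the parallel pair, then treat R_p + R_C as a series loop.
R_p = (96.6×68.0)/(96.6+68.0) = 39.91 Ω
R_total = R_p + 6.80 = 39.91 + 6.80 = 46.71 Ω
I = V / R_total = 36.3 / 46.71 = 0.7772 A
Voltage across the parallel pair: V_p = I × R_p = 0.7772 × 39.91 = 31.02 V
Use P = V²/R for R_B with V = V_p.
P_R_B = (31.02)² / 68.0 = 14.15 W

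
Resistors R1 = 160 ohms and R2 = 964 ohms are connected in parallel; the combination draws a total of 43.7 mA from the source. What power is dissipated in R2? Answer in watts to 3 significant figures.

The branches share the same voltage, but only the total current is given — find V from the equivalent resistance first.
1/R_eq = 1/160 + 1/964 ⇒ R_eq = 137.2 Ω
V = I_total × R_eq = 0.04370 × 137.2 = 5.997 V
P_R2 = V² / R2 = (5.997)² / 964 = 0.03730 W

0.0373 W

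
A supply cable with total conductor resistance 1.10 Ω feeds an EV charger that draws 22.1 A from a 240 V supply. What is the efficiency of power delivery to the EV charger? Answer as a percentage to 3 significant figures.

The supply cable carries the full 22.1 A.
P_line = I² R_line = (22.10)² × 1.10 = 537.3 W
P_source = V I = 240 × 22.10 = 5304 W; P_load = 4767 W
η = P_load / P_source = 4767 / 5304 = 0.8987

89.9 %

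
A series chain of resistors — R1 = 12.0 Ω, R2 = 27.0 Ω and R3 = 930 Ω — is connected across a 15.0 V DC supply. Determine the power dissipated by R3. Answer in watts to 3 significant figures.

Every series element carries the same I. Get I from the total resistance, then P = I² × R3.
R_total = 12.0 + 27.0 + 930 = 969.0 Ω
I = V / R_total = 15.0 / 969.0 = 0.01548 A
P_R3 = I² × R3 = (0.01548)² × 930 = 0.2229 W

0.223 W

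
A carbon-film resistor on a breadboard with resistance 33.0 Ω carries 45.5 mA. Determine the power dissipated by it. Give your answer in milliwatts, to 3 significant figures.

Knowing I and R, the power is just I²R — no need to find V first.
P = (0.04550 A)² × 33.0 Ω = 0.06832 W

68.3 mW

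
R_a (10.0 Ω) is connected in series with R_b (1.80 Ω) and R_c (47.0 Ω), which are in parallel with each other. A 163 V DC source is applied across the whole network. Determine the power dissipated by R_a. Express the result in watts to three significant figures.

Reduce the parallel pair to R_p first; the network is then a simple series string.
R_p = (1.80×47.0)/(1.80+47.0) = 1.734 Ω
R_total = 10.0 + 1.734 = 11.73 Ω
I = V / R_total = 163 / 11.73 = 13.89 A
R_a is in the main series path, so its power is I²R_a.
P_R_a = (13.89)² × 10.0 = 1930 W

1930 W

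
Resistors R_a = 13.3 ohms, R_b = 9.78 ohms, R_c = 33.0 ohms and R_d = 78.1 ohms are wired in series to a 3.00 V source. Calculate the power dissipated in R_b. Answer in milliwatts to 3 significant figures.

4.89 mW

The current is common to all series resistors; compute it, then apply P = I²R for the target.
R_total = 13.3 + 9.78 + 33.0 + 78.1 = 134.2 Ω
I = V / R_total = 3.00 / 134.2 = 0.02236 A
P_R_b = I² × R_b = (0.02236)² × 9.78 = 0.004889 W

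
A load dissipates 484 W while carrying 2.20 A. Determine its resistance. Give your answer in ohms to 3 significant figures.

100 Ω

Inverting the appropriate power form: R = P / I².
R = 484 / (2.200)² = 100.0 Ω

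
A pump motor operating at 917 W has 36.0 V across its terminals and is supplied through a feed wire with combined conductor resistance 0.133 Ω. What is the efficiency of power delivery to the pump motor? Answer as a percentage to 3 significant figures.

I = P / V = 917 / 36.0 = 25.47 A through the feed wire.
P_line = I² R_line = (25.47)² × 0.133 = 86.29 W
P_source = P_load + P_line = 917.0 + 86.29 = 1003 W
η = P_load / P_source = 917.0 / 1003 = 0.9140

91.4 %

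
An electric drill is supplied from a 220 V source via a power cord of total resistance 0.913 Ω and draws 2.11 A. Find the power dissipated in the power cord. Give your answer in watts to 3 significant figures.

The power cord is a series resistance carrying the load current; its dissipation is I²R_line.
The power cord carries the full 2.11 A.
P_line = I² R_line = (2.110)² × 0.913 = 4.065 W

4.06 W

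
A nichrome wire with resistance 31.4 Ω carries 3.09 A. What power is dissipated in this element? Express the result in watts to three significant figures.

300 W

Knowing I and R, the power is just I²R — no need to find V first.
P = (3.090 A)² × 31.4 Ω = 299.8 W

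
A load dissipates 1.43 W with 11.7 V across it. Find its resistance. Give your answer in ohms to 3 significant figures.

Inverting the appropriate power form: R = V² / P.
R = (11.7)² / 1.43 = 95.73 Ω

95.7 Ω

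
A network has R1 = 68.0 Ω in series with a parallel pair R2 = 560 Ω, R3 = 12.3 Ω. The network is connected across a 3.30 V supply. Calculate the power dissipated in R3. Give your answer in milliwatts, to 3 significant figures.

Replace R2 and R3 with their parallel equivalent so the circuit becomes R1 in series with R_p.
R_p = (560×12.3)/(560+12.3) = 12.04 Ω
R_total = 68.0 + 12.04 = 80.04 Ω
I = V / R_total = 3.30 / 80.04 = 0.04123 A
Voltage across the parallel pair: V_p = I × R_p = 0.04123 × 12.04 = 0.4962 V
R3 sees V_p directly, so P = V_p² / R3.
P_R3 = (0.4962)² / 12.3 = 0.02002 W

20.0 mW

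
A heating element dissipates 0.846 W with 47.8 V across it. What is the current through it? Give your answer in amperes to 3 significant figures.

Rearranging the power relation for the two known quantities gives I = P / V.
I = 0.846 / 47.8 = 0.01770 A

0.0177 A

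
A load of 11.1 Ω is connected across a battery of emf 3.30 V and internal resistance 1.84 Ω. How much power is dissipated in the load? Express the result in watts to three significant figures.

0.722 W

Find the circuit current first, then P = I²R for the load (series elements share I).
I = ε / (r + R) = 3.30 / (1.84 + 11.1) = 0.2550 A
P_load = I² R = (0.2550)² × 11.1 = 0.7219 W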